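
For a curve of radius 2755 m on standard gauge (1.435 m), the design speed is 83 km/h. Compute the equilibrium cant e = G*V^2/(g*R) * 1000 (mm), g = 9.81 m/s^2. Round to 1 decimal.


Convert speed: V = 83 / 3.6 = 23.0556 m/s
Apply formula: e = 1.435 * 23.0556^2 / (9.81 * 2755)
e = 1.435 * 531.5586 / 27026.55
e = 0.028224 m = 28.2 mm

28.2


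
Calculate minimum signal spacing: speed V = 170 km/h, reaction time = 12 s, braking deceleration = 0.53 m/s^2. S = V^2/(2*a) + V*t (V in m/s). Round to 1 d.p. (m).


V = 170 / 3.6 = 47.2222 m/s
Braking distance = 47.2222^2 / (2*0.53) = 2103.7154 m
Sighting distance = 47.2222 * 12 = 566.6667 m
S = 2103.7154 + 566.6667 = 2670.4 m

2670.4


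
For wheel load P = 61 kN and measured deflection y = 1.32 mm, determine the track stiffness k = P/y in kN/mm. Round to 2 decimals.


Track stiffness k = P / y
k = 61 / 1.32
k = 46.21 kN/mm

46.21


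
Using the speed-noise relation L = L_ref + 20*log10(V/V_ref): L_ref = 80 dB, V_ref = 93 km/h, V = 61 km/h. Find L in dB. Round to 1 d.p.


V/V_ref = 61 / 93 = 0.655914
log10(0.655914) = -0.183153
20 * -0.183153 = -3.6631
L = 80 + -3.6631 = 76.3 dB

76.3


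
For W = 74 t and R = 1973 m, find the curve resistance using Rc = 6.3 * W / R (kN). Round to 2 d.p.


Rc = 6.3 * W / R
Rc = 6.3 * 74 / 1973
Rc = 466.2 / 1973
Rc = 0.24 kN

0.24


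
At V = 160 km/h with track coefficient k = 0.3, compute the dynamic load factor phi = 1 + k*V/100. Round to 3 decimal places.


phi = 1 + k * V / 100
phi = 1 + 0.3 * 160 / 100
phi = 1 + 0.48
phi = 1.480

1.480


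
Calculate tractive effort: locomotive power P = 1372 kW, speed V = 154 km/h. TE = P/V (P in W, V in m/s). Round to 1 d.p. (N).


Convert: P = 1372 kW = 1372000 W
V = 154 / 3.6 = 42.7778 m/s
TE = 1372000 / 42.7778
TE = 32072.7 N

32072.7


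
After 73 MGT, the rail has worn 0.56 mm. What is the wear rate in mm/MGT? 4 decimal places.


Wear rate = total wear / cumulative tonnage
Rate = 0.56 / 73
Rate = 0.0077 mm/MGT

0.0077


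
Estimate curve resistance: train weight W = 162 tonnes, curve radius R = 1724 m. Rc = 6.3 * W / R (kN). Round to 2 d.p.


Rc = 6.3 * W / R
Rc = 6.3 * 162 / 1724
Rc = 1020.6 / 1724
Rc = 0.59 kN

0.59


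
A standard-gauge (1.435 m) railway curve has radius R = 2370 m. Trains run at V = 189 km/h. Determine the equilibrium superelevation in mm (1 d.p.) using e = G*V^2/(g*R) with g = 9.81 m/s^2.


Convert speed: V = 189 / 3.6 = 52.5 m/s
Apply formula: e = 1.435 * 52.5^2 / (9.81 * 2370)
e = 1.435 * 2756.25 / 23249.7
e = 0.170119 m = 170.1 mm

170.1


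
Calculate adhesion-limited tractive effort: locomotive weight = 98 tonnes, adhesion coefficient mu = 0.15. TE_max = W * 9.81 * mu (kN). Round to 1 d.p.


TE_max = W * g * mu
TE_max = 98 * 9.81 * 0.15
TE_max = 961.38 * 0.15
TE_max = 144.2 kN

144.2


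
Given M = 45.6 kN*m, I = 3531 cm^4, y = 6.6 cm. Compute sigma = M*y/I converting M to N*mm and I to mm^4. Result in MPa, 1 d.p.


Convert units:
M = 45.6 kN*m = 45600000 N*mm
y = 6.6 cm = 66 mm
I = 3531 cm^4 = 35310000 mm^4
sigma = 45600000 * 66 / 35310000
sigma = 85.2 MPa

85.2


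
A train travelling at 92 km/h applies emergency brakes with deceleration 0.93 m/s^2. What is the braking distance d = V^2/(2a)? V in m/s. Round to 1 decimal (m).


Convert speed: V = 92 / 3.6 = 25.5556 m/s
V^2 = 653.0864
d = 653.0864 / (2 * 0.93)
d = 653.0864 / 1.86
d = 351.1 m

351.1


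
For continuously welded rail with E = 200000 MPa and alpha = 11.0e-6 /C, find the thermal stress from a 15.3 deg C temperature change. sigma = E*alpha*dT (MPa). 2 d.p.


sigma = E * alpha * dT
sigma = 200000 * 11.0e-6 * 15.3
sigma = 2.2 * 15.3
sigma = 33.66 MPa

33.66


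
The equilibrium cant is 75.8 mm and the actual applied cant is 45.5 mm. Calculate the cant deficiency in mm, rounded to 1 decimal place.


Cant deficiency = equilibrium cant - actual cant
CD = 75.8 - 45.5
CD = 30.3 mm

30.3


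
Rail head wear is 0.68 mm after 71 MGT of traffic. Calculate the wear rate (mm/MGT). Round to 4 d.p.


Wear rate = total wear / cumulative tonnage
Rate = 0.68 / 71
Rate = 0.0096 mm/MGT

0.0096


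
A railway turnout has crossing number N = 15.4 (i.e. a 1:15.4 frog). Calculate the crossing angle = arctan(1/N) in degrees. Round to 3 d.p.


1/N = 1/15.4 = 0.064935
angle = arctan(0.064935) = 0.064844 rad
angle = 0.064844 * 180/pi = 3.715 degrees

3.715


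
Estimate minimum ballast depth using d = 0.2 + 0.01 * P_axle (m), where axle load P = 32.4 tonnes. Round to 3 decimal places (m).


d = 0.2 + 0.01 * 32.4
d = 0.2 + 0.324
d = 0.524 m

0.524


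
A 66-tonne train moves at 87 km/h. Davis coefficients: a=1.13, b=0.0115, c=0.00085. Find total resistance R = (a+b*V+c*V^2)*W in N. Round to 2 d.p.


b*V = 0.0115 * 87 = 1.0005
c*V^2 = 0.00085 * 7569 = 6.43365
R_per_t = 1.13 + 1.0005 + 6.43365 = 8.56415 N/t
R_total = 8.56415 * 66 = 565.23 N

565.23


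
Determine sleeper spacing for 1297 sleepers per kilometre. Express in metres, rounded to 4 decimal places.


Spacing = 1000 m / number of sleepers
Spacing = 1000 / 1297
Spacing = 0.7710 m

0.7710


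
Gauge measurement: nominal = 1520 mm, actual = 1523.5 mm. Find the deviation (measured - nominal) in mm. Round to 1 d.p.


Deviation = measured - nominal
Deviation = 1523.5 - 1520
Deviation = 3.5 mm

3.5


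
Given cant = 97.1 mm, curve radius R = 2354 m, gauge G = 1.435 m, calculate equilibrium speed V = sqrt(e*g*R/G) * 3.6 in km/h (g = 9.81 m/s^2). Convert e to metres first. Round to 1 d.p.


Convert cant: e = 97.1 mm = 0.0971 m
V_ms = sqrt(0.0971 * 9.81 * 2354 / 1.435)
V_ms = sqrt(1562.581919) = 39.5295 m/s
V = 39.5295 * 3.6 = 142.3 km/h

142.3


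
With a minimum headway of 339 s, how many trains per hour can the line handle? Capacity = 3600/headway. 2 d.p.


Capacity = 3600 / headway
Capacity = 3600 / 339
Capacity = 10.62 trains/hour

10.62


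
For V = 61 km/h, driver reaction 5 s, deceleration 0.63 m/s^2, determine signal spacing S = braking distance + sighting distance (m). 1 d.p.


V = 61 / 3.6 = 16.9444 m/s
Braking distance = 16.9444^2 / (2*0.63) = 227.8684 m
Sighting distance = 16.9444 * 5 = 84.7222 m
S = 227.8684 + 84.7222 = 312.6 m

312.6


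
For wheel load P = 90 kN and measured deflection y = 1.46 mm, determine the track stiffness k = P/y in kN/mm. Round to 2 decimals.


Track stiffness k = P / y
k = 90 / 1.46
k = 61.64 kN/mm

61.64


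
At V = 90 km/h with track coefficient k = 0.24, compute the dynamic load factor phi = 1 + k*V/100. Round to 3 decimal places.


phi = 1 + k * V / 100
phi = 1 + 0.24 * 90 / 100
phi = 1 + 0.216
phi = 1.216

1.216


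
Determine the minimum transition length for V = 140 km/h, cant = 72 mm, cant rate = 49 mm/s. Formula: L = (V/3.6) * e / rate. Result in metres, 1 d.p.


Convert speed: V = 140 / 3.6 = 38.8889 m/s
L = 38.8889 * 72 / 49
L = 2800.0 / 49
L = 57.1 m

57.1


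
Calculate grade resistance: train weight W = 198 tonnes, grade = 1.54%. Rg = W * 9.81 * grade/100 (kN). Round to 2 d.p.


Rg = W * 9.81 * grade / 100
Rg = 198 * 9.81 * 1.54 / 100
Rg = 1942.38 * 0.0154
Rg = 29.91 kN

29.91


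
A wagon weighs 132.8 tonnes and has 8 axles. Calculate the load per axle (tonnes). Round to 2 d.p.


Load per axle = total weight / number of axles
Load = 132.8 / 8
Load = 16.60 tonnes

16.60


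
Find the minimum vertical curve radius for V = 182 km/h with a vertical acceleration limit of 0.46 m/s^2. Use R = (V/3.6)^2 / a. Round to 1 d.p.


Convert speed: V = 182 / 3.6 = 50.5556 m/s
V^2 = 2555.8642 m^2/s^2
R_v = 2555.8642 / 0.46
R_v = 5556.2 m

5556.2


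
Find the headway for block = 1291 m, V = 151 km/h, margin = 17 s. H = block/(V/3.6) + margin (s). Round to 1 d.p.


V = 151 / 3.6 = 41.9444 m/s
Block traversal time = 1291 / 41.9444 = 30.7788 s
Headway = 30.7788 + 17
Headway = 47.8 s

47.8


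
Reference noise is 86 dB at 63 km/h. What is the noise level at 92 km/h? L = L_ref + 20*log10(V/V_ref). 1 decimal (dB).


V/V_ref = 92 / 63 = 1.460317
log10(1.460317) = 0.164447
20 * 0.164447 = 3.2889
L = 86 + 3.2889 = 89.3 dB

89.3


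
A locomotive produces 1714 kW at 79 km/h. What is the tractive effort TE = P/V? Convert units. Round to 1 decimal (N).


Convert: P = 1714 kW = 1714000 W
V = 79 / 3.6 = 21.9444 m/s
TE = 1714000 / 21.9444
TE = 78106.3 N

78106.3


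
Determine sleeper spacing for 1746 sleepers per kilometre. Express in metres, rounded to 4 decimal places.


Spacing = 1000 m / number of sleepers
Spacing = 1000 / 1746
Spacing = 0.5727 m

0.5727


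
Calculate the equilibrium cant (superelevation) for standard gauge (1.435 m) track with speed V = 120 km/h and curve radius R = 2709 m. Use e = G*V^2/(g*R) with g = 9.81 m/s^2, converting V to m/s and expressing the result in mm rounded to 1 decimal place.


Convert speed: V = 120 / 3.6 = 33.3333 m/s
Apply formula: e = 1.435 * 33.3333^2 / (9.81 * 2709)
e = 1.435 * 1111.1111 / 26575.29
e = 0.059997 m = 60.0 mm

60.0


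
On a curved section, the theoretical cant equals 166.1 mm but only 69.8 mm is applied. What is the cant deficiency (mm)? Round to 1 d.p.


Cant deficiency = equilibrium cant - actual cant
CD = 166.1 - 69.8
CD = 96.3 mm

96.3


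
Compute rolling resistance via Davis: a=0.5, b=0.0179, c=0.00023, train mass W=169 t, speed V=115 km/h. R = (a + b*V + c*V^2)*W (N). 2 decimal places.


b*V = 0.0179 * 115 = 2.0585
c*V^2 = 0.00023 * 13225 = 3.04175
R_per_t = 0.5 + 2.0585 + 3.04175 = 5.60025 N/t
R_total = 5.60025 * 169 = 946.44 N

946.44


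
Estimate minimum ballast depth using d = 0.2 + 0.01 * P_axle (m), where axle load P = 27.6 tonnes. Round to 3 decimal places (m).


d = 0.2 + 0.01 * 27.6
d = 0.2 + 0.276
d = 0.476 m

0.476


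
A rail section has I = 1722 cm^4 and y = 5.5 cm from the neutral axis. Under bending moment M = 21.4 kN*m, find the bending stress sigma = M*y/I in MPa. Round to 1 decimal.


Convert units:
M = 21.4 kN*m = 21400000 N*mm
y = 5.5 cm = 55 mm
I = 1722 cm^4 = 17220000 mm^4
sigma = 21400000 * 55 / 17220000
sigma = 68.4 MPa

68.4


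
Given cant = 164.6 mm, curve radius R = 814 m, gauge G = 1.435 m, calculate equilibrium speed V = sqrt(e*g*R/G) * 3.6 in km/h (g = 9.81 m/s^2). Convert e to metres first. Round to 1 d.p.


Convert cant: e = 164.6 mm = 0.1646 m
V_ms = sqrt(0.1646 * 9.81 * 814 / 1.435)
V_ms = sqrt(915.949104) = 30.2647 m/s
V = 30.2647 * 3.6 = 109.0 km/h

109.0


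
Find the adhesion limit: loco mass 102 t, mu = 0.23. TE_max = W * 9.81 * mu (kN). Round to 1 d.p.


TE_max = W * g * mu
TE_max = 102 * 9.81 * 0.23
TE_max = 1000.62 * 0.23
TE_max = 230.1 kN

230.1


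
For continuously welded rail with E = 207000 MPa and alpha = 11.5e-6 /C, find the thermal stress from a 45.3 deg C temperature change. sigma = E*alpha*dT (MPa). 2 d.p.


sigma = E * alpha * dT
sigma = 207000 * 11.5e-6 * 45.3
sigma = 2.3805 * 45.3
sigma = 107.84 MPa

107.84


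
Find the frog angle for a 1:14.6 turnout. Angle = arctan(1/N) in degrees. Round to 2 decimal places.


1/N = 1/14.6 = 0.068493
angle = arctan(0.068493) = 0.068386 rad
angle = 0.068386 * 180/pi = 3.92 degrees

3.92


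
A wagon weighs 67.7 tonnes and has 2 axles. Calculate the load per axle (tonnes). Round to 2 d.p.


Load per axle = total weight / number of axles
Load = 67.7 / 2
Load = 33.85 tonnes

33.85


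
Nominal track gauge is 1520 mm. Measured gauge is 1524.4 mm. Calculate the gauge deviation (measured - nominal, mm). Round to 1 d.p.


Deviation = measured - nominal
Deviation = 1524.4 - 1520
Deviation = 4.4 mm

4.4


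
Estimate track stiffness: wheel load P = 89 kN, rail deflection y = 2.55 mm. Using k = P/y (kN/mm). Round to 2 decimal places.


Track stiffness k = P / y
k = 89 / 2.55
k = 34.90 kN/mm

34.90


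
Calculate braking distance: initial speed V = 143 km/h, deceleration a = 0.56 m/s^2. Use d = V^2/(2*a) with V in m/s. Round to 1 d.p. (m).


Convert speed: V = 143 / 3.6 = 39.7222 m/s
V^2 = 1577.8549
d = 1577.8549 / (2 * 0.56)
d = 1577.8549 / 1.12
d = 1408.8 m

1408.8


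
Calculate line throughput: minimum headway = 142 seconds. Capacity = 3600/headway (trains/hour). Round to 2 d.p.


Capacity = 3600 / headway
Capacity = 3600 / 142
Capacity = 25.35 trains/hour

25.35


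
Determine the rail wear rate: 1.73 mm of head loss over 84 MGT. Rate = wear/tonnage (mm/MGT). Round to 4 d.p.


Wear rate = total wear / cumulative tonnage
Rate = 1.73 / 84
Rate = 0.0206 mm/MGT

0.0206


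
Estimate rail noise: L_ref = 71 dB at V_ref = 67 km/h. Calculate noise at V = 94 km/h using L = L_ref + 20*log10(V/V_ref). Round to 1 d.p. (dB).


V/V_ref = 94 / 67 = 1.402985
log10(1.402985) = 0.147053
20 * 0.147053 = 2.9411
L = 71 + 2.9411 = 73.9 dB

73.9


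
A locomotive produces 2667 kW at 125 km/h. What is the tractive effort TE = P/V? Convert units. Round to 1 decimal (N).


Convert: P = 2667 kW = 2667000 W
V = 125 / 3.6 = 34.7222 m/s
TE = 2667000 / 34.7222
TE = 76809.6 N

76809.6


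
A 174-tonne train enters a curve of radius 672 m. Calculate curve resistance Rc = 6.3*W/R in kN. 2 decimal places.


Rc = 6.3 * W / R
Rc = 6.3 * 174 / 672
Rc = 1096.2 / 672
Rc = 1.63 kN

1.63


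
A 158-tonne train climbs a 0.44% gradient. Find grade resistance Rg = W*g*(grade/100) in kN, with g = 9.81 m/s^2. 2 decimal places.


Rg = W * 9.81 * grade / 100
Rg = 158 * 9.81 * 0.44 / 100
Rg = 1549.98 * 0.0044
Rg = 6.82 kN

6.82


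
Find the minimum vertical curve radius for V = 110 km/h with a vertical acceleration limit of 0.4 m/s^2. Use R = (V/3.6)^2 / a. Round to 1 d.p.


Convert speed: V = 110 / 3.6 = 30.5556 m/s
V^2 = 933.642 m^2/s^2
R_v = 933.642 / 0.4
R_v = 2334.1 m

2334.1


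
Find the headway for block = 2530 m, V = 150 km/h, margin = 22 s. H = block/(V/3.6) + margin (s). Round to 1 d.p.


V = 150 / 3.6 = 41.6667 m/s
Block traversal time = 2530 / 41.6667 = 60.72 s
Headway = 60.72 + 22
Headway = 82.7 s

82.7


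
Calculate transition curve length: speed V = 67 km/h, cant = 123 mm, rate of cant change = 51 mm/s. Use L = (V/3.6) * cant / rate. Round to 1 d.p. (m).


Convert speed: V = 67 / 3.6 = 18.6111 m/s
L = 18.6111 * 123 / 51
L = 2289.1667 / 51
L = 44.9 m

44.9


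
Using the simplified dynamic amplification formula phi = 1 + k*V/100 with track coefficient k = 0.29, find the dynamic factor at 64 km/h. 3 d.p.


phi = 1 + k * V / 100
phi = 1 + 0.29 * 64 / 100
phi = 1 + 0.1856
phi = 1.186

1.186


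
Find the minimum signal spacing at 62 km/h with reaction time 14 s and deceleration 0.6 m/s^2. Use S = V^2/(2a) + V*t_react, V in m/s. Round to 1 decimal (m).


V = 62 / 3.6 = 17.2222 m/s
Braking distance = 17.2222^2 / (2*0.6) = 247.1708 m
Sighting distance = 17.2222 * 14 = 241.1111 m
S = 247.1708 + 241.1111 = 488.3 m

488.3


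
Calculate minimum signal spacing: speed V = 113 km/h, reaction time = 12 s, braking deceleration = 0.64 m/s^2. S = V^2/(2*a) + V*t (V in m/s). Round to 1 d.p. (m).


V = 113 / 3.6 = 31.3889 m/s
Braking distance = 31.3889^2 / (2*0.64) = 769.7362 m
Sighting distance = 31.3889 * 12 = 376.6667 m
S = 769.7362 + 376.6667 = 1146.4 m

1146.4


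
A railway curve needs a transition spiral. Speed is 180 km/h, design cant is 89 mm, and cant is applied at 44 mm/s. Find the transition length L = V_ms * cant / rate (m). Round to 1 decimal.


Convert speed: V = 180 / 3.6 = 50.0 m/s
L = 50.0 * 89 / 44
L = 4450.0 / 44
L = 101.1 m

101.1


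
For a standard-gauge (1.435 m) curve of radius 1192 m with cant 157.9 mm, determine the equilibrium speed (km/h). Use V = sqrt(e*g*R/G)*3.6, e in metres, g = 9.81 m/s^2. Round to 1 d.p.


Convert cant: e = 157.9 mm = 0.1579 m
V_ms = sqrt(0.1579 * 9.81 * 1192 / 1.435)
V_ms = sqrt(1286.69464) = 35.8705 m/s
V = 35.8705 * 3.6 = 129.1 km/h

129.1


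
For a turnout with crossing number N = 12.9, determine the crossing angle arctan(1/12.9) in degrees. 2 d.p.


1/N = 1/12.9 = 0.077519
angle = arctan(0.077519) = 0.077365 rad
angle = 0.077365 * 180/pi = 4.43 degrees

4.43


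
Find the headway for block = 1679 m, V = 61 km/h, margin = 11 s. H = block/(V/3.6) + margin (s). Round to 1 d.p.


V = 61 / 3.6 = 16.9444 m/s
Block traversal time = 1679 / 16.9444 = 99.0885 s
Headway = 99.0885 + 11
Headway = 110.1 s

110.1


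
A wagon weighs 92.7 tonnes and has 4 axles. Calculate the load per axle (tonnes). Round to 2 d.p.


Load per axle = total weight / number of axles
Load = 92.7 / 4
Load = 23.18 tonnes

23.18


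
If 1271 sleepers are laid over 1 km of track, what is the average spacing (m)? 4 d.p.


Spacing = 1000 m / number of sleepers
Spacing = 1000 / 1271
Spacing = 0.7868 m

0.7868


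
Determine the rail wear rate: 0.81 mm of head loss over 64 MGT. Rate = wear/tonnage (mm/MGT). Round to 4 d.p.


Wear rate = total wear / cumulative tonnage
Rate = 0.81 / 64
Rate = 0.0127 mm/MGT

0.0127


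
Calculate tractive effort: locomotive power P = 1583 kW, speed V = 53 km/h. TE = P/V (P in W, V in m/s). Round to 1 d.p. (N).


Convert: P = 1583 kW = 1583000 W
V = 53 / 3.6 = 14.7222 m/s
TE = 1583000 / 14.7222
TE = 107524.5 N

107524.5


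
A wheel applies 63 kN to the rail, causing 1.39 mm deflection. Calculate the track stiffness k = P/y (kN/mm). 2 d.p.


Track stiffness k = P / y
k = 63 / 1.39
k = 45.32 kN/mm

45.32


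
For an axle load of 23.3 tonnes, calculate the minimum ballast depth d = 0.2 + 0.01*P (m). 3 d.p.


d = 0.2 + 0.01 * 23.3
d = 0.2 + 0.233
d = 0.433 m

0.433


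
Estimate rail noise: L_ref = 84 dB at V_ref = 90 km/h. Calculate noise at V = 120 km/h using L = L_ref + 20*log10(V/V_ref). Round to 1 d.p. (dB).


V/V_ref = 120 / 90 = 1.333333
log10(1.333333) = 0.124939
20 * 0.124939 = 2.4988
L = 84 + 2.4988 = 86.5 dB

86.5


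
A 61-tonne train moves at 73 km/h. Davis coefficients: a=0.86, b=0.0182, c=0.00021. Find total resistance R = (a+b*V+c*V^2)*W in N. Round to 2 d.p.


b*V = 0.0182 * 73 = 1.3286
c*V^2 = 0.00021 * 5329 = 1.11909
R_per_t = 0.86 + 1.3286 + 1.11909 = 3.30769 N/t
R_total = 3.30769 * 61 = 201.77 N

201.77


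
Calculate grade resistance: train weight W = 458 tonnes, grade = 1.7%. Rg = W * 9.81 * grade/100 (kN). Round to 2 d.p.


Rg = W * 9.81 * grade / 100
Rg = 458 * 9.81 * 1.7 / 100
Rg = 4492.98 * 0.017
Rg = 76.38 kN

76.38


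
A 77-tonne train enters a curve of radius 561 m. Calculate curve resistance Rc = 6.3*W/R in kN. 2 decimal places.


Rc = 6.3 * W / R
Rc = 6.3 * 77 / 561
Rc = 485.1 / 561
Rc = 0.86 kN

0.86


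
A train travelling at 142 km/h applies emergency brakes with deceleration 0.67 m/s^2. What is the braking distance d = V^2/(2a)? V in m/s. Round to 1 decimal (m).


Convert speed: V = 142 / 3.6 = 39.4444 m/s
V^2 = 1555.8642
d = 1555.8642 / (2 * 0.67)
d = 1555.8642 / 1.34
d = 1161.1 m

1161.1


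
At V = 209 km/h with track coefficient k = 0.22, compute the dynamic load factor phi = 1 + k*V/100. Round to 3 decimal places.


phi = 1 + k * V / 100
phi = 1 + 0.22 * 209 / 100
phi = 1 + 0.4598
phi = 1.460

1.460


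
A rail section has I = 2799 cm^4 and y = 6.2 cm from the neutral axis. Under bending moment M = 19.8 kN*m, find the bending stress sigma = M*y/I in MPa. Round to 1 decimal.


Convert units:
M = 19.8 kN*m = 19800000 N*mm
y = 6.2 cm = 62 mm
I = 2799 cm^4 = 27990000 mm^4
sigma = 19800000 * 62 / 27990000
sigma = 43.9 MPa

43.9


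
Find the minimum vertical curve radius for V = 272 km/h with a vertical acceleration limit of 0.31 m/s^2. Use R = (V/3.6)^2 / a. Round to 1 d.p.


Convert speed: V = 272 / 3.6 = 75.5556 m/s
V^2 = 5708.642 m^2/s^2
R_v = 5708.642 / 0.31
R_v = 18415.0 m

18415.0


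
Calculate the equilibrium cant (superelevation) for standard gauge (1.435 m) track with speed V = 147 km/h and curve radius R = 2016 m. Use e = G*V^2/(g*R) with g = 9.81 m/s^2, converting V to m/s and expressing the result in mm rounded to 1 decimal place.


Convert speed: V = 147 / 3.6 = 40.8333 m/s
Apply formula: e = 1.435 * 40.8333^2 / (9.81 * 2016)
e = 1.435 * 1667.3611 / 19776.96
e = 0.120982 m = 121.0 mm

121.0


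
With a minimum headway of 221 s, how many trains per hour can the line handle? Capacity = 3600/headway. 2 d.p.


Capacity = 3600 / headway
Capacity = 3600 / 221
Capacity = 16.29 trains/hour

16.29


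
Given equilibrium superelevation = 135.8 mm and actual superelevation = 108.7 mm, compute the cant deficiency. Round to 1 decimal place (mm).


Cant deficiency = equilibrium cant - actual cant
CD = 135.8 - 108.7
CD = 27.1 mm

27.1


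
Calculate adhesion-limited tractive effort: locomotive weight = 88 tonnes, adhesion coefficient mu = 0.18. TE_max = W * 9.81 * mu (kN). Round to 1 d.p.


TE_max = W * g * mu
TE_max = 88 * 9.81 * 0.18
TE_max = 863.28 * 0.18
TE_max = 155.4 kN

155.4


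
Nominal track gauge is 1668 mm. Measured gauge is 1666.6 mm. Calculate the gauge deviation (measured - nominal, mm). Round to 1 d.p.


Deviation = measured - nominal
Deviation = 1666.6 - 1668
Deviation = -1.4 mm

-1.4


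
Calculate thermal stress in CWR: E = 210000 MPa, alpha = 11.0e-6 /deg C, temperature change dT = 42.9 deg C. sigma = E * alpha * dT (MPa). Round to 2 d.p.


sigma = E * alpha * dT
sigma = 210000 * 11.0e-6 * 42.9
sigma = 2.31 * 42.9
sigma = 99.10 MPa

99.10


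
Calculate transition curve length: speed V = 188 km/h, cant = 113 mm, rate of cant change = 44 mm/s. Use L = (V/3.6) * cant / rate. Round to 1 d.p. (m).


Convert speed: V = 188 / 3.6 = 52.2222 m/s
L = 52.2222 * 113 / 44
L = 5901.1111 / 44
L = 134.1 m

134.1


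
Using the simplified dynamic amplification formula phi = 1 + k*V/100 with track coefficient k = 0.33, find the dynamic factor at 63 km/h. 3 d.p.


phi = 1 + k * V / 100
phi = 1 + 0.33 * 63 / 100
phi = 1 + 0.2079
phi = 1.208

1.208


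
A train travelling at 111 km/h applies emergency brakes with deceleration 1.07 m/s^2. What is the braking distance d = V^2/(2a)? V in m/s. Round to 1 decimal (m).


Convert speed: V = 111 / 3.6 = 30.8333 m/s
V^2 = 950.6944
d = 950.6944 / (2 * 1.07)
d = 950.6944 / 2.14
d = 444.2 m

444.2


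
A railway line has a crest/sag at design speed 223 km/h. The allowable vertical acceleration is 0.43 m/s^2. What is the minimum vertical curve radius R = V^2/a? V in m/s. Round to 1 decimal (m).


Convert speed: V = 223 / 3.6 = 61.9444 m/s
V^2 = 3837.1142 m^2/s^2
R_v = 3837.1142 / 0.43
R_v = 8923.5 m

8923.5


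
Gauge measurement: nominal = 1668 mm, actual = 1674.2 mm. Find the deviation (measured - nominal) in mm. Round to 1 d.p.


Deviation = measured - nominal
Deviation = 1674.2 - 1668
Deviation = 6.2 mm

6.2


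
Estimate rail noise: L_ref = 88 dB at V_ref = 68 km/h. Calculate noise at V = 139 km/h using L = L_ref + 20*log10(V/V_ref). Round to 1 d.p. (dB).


V/V_ref = 139 / 68 = 2.044118
log10(2.044118) = 0.310506
20 * 0.310506 = 6.2101
L = 88 + 6.2101 = 94.2 dB

94.2


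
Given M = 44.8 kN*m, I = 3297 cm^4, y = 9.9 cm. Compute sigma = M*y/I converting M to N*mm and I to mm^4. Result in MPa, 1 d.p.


Convert units:
M = 44.8 kN*m = 44800000 N*mm
y = 9.9 cm = 99 mm
I = 3297 cm^4 = 32970000 mm^4
sigma = 44800000 * 99 / 32970000
sigma = 134.5 MPa

134.5


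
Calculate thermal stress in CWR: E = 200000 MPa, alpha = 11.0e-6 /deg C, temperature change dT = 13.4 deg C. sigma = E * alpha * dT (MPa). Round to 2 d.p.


sigma = E * alpha * dT
sigma = 200000 * 11.0e-6 * 13.4
sigma = 2.2 * 13.4
sigma = 29.48 MPa

29.48


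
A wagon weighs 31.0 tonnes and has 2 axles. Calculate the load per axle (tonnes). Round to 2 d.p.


Load per axle = total weight / number of axles
Load = 31.0 / 2
Load = 15.50 tonnes

15.50


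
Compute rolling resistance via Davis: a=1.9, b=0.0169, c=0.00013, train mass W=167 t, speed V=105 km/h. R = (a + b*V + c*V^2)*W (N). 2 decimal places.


b*V = 0.0169 * 105 = 1.7745
c*V^2 = 0.00013 * 11025 = 1.43325
R_per_t = 1.9 + 1.7745 + 1.43325 = 5.10775 N/t
R_total = 5.10775 * 167 = 852.99 N

852.99


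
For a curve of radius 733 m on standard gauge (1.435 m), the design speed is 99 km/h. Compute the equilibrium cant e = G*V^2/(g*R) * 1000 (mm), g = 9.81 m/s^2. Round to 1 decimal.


Convert speed: V = 99 / 3.6 = 27.5 m/s
Apply formula: e = 1.435 * 27.5^2 / (9.81 * 733)
e = 1.435 * 756.25 / 7190.73
e = 0.150919 m = 150.9 mm

150.9


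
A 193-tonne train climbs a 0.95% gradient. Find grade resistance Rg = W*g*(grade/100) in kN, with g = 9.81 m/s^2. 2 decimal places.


Rg = W * 9.81 * grade / 100
Rg = 193 * 9.81 * 0.95 / 100
Rg = 1893.33 * 0.0095
Rg = 17.99 kN

17.99


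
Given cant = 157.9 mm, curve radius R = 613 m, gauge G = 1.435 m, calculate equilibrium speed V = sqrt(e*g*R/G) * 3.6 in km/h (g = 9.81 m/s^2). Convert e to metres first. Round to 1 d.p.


Convert cant: e = 157.9 mm = 0.1579 m
V_ms = sqrt(0.1579 * 9.81 * 613 / 1.435)
V_ms = sqrt(661.697831) = 25.7235 m/s
V = 25.7235 * 3.6 = 92.6 km/h

92.6


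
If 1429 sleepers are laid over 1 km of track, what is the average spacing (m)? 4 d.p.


Spacing = 1000 m / number of sleepers
Spacing = 1000 / 1429
Spacing = 0.6998 m

0.6998


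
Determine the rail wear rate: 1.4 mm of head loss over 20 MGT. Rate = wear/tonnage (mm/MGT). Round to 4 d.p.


Wear rate = total wear / cumulative tonnage
Rate = 1.4 / 20
Rate = 0.0700 mm/MGT

0.0700


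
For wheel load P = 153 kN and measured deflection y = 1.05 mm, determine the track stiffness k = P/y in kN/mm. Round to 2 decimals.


Track stiffness k = P / y
k = 153 / 1.05
k = 145.71 kN/mm

145.71


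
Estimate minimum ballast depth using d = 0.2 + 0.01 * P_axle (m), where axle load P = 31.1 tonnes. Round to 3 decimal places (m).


d = 0.2 + 0.01 * 31.1
d = 0.2 + 0.311
d = 0.511 m

0.511


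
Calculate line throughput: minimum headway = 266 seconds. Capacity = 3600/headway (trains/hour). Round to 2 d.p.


Capacity = 3600 / headway
Capacity = 3600 / 266
Capacity = 13.53 trains/hour

13.53


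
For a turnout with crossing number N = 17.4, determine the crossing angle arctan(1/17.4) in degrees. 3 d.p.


1/N = 1/17.4 = 0.057471
angle = arctan(0.057471) = 0.057408 rad
angle = 0.057408 * 180/pi = 3.289 degrees

3.289


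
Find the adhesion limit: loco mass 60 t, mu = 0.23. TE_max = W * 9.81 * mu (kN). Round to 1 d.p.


TE_max = W * g * mu
TE_max = 60 * 9.81 * 0.23
TE_max = 588.6 * 0.23
TE_max = 135.4 kN

135.4


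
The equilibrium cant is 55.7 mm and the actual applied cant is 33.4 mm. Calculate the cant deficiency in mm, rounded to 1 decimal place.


Cant deficiency = equilibrium cant - actual cant
CD = 55.7 - 33.4
CD = 22.3 mm

22.3


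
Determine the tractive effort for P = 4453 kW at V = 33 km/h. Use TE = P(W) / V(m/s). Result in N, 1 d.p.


Convert: P = 4453 kW = 4453000 W
V = 33 / 3.6 = 9.1667 m/s
TE = 4453000 / 9.1667
TE = 485781.8 N

485781.8


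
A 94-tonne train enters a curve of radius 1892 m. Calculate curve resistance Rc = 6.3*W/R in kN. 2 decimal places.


Rc = 6.3 * W / R
Rc = 6.3 * 94 / 1892
Rc = 592.2 / 1892
Rc = 0.31 kN

0.31


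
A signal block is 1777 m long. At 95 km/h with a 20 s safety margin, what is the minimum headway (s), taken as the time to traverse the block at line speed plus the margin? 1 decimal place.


V = 95 / 3.6 = 26.3889 m/s
Block traversal time = 1777 / 26.3889 = 67.3389 s
Headway = 67.3389 + 20
Headway = 87.3 s

87.3


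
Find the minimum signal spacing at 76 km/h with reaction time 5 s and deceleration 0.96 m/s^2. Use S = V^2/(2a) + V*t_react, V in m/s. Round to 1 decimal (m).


V = 76 / 3.6 = 21.1111 m/s
Braking distance = 21.1111^2 / (2*0.96) = 232.1245 m
Sighting distance = 21.1111 * 5 = 105.5556 m
S = 232.1245 + 105.5556 = 337.7 m

337.7


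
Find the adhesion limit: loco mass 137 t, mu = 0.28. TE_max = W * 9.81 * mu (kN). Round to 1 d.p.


TE_max = W * g * mu
TE_max = 137 * 9.81 * 0.28
TE_max = 1343.97 * 0.28
TE_max = 376.3 kN

376.3


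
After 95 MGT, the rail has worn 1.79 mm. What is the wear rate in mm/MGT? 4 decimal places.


Wear rate = total wear / cumulative tonnage
Rate = 1.79 / 95
Rate = 0.0188 mm/MGT

0.0188


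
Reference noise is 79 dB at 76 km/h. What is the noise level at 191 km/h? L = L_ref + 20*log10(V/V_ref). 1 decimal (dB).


V/V_ref = 191 / 76 = 2.513158
log10(2.513158) = 0.40022
20 * 0.40022 = 8.0044
L = 79 + 8.0044 = 87.0 dB

87.0


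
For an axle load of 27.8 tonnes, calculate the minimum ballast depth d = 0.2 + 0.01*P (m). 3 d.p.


d = 0.2 + 0.01 * 27.8
d = 0.2 + 0.278
d = 0.478 m

0.478


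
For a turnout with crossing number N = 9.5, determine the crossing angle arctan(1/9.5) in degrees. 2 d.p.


1/N = 1/9.5 = 0.105263
angle = arctan(0.105263) = 0.104877 rad
angle = 0.104877 * 180/pi = 6.01 degrees

6.01


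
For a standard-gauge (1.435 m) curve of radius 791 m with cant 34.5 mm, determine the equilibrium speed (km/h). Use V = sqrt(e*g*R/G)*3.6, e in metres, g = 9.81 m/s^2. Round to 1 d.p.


Convert cant: e = 34.5 mm = 0.0345 m
V_ms = sqrt(0.0345 * 9.81 * 791 / 1.435)
V_ms = sqrt(186.557488) = 13.6586 m/s
V = 13.6586 * 3.6 = 49.2 km/h

49.2


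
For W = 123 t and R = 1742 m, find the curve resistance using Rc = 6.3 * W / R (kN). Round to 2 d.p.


Rc = 6.3 * W / R
Rc = 6.3 * 123 / 1742
Rc = 774.9 / 1742
Rc = 0.44 kN

0.44


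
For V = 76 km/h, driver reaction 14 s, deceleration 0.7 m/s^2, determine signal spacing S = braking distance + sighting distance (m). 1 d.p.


V = 76 / 3.6 = 21.1111 m/s
Braking distance = 21.1111^2 / (2*0.7) = 318.3422 m
Sighting distance = 21.1111 * 14 = 295.5556 m
S = 318.3422 + 295.5556 = 613.9 m

613.9


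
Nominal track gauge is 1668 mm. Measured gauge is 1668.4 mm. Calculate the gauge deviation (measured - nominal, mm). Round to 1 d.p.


Deviation = measured - nominal
Deviation = 1668.4 - 1668
Deviation = 0.4 mm

0.4


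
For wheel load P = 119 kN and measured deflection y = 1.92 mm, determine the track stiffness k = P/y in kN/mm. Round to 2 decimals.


Track stiffness k = P / y
k = 119 / 1.92
k = 61.98 kN/mm

61.98


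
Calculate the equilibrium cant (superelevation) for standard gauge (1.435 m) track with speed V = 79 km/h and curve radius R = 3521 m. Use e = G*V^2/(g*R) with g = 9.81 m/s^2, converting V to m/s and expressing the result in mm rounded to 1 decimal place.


Convert speed: V = 79 / 3.6 = 21.9444 m/s
Apply formula: e = 1.435 * 21.9444^2 / (9.81 * 3521)
e = 1.435 * 481.5586 / 34541.01
e = 0.020006 m = 20.0 mm

20.0


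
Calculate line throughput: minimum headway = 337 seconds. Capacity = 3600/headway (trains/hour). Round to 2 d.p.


Capacity = 3600 / headway
Capacity = 3600 / 337
Capacity = 10.68 trains/hour

10.68


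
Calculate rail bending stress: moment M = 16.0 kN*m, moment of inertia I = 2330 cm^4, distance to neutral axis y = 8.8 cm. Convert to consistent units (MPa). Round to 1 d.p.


Convert units:
M = 16.0 kN*m = 16000000 N*mm
y = 8.8 cm = 88 mm
I = 2330 cm^4 = 23300000 mm^4
sigma = 16000000 * 88 / 23300000
sigma = 60.4 MPa

60.4


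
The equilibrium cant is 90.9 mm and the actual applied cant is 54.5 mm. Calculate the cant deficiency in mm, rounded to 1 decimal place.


Cant deficiency = equilibrium cant - actual cant
CD = 90.9 - 54.5
CD = 36.4 mm

36.4


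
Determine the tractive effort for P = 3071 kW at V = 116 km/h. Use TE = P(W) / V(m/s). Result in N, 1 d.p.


Convert: P = 3071 kW = 3071000 W
V = 116 / 3.6 = 32.2222 m/s
TE = 3071000 / 32.2222
TE = 95306.9 N

95306.9


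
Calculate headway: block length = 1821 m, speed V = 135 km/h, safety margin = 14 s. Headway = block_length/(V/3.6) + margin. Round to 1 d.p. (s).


V = 135 / 3.6 = 37.5 m/s
Block traversal time = 1821 / 37.5 = 48.56 s
Headway = 48.56 + 14
Headway = 62.6 s

62.6


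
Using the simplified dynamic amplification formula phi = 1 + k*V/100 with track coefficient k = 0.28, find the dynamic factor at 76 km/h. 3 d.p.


phi = 1 + k * V / 100
phi = 1 + 0.28 * 76 / 100
phi = 1 + 0.2128
phi = 1.213

1.213


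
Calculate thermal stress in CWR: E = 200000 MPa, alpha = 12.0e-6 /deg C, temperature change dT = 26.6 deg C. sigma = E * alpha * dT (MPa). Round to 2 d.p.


sigma = E * alpha * dT
sigma = 200000 * 12.0e-6 * 26.6
sigma = 2.4 * 26.6
sigma = 63.84 MPa

63.84


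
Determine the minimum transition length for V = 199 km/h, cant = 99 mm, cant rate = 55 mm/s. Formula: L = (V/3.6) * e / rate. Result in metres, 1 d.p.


Convert speed: V = 199 / 3.6 = 55.2778 m/s
L = 55.2778 * 99 / 55
L = 5472.5 / 55
L = 99.5 m

99.5


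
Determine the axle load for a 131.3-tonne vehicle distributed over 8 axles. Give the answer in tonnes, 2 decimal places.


Load per axle = total weight / number of axles
Load = 131.3 / 8
Load = 16.41 tonnes

16.41


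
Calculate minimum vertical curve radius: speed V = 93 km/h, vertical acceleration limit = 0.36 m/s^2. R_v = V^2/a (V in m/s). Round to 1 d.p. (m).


Convert speed: V = 93 / 3.6 = 25.8333 m/s
V^2 = 667.3611 m^2/s^2
R_v = 667.3611 / 0.36
R_v = 1853.8 m

1853.8


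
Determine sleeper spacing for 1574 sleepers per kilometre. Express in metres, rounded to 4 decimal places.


Spacing = 1000 m / number of sleepers
Spacing = 1000 / 1574
Spacing = 0.6353 m

0.6353


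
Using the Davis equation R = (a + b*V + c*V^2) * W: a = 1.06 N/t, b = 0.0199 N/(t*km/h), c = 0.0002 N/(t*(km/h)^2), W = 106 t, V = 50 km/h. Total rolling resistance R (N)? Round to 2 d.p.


b*V = 0.0199 * 50 = 0.995
c*V^2 = 0.0002 * 2500 = 0.5
R_per_t = 1.06 + 0.995 + 0.5 = 2.555 N/t
R_total = 2.555 * 106 = 270.83 N

270.83


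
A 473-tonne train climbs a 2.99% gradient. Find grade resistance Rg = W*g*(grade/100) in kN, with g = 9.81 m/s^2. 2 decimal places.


Rg = W * 9.81 * grade / 100
Rg = 473 * 9.81 * 2.99 / 100
Rg = 4640.13 * 0.0299
Rg = 138.74 kN

138.74


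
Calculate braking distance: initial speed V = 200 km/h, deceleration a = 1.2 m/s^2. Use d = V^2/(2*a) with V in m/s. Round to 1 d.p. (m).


Convert speed: V = 200 / 3.6 = 55.5556 m/s
V^2 = 3086.4198
d = 3086.4198 / (2 * 1.2)
d = 3086.4198 / 2.4
d = 1286.0 m

1286.0


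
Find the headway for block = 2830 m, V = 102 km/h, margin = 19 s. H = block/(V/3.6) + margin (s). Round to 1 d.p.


V = 102 / 3.6 = 28.3333 m/s
Block traversal time = 2830 / 28.3333 = 99.8824 s
Headway = 99.8824 + 19
Headway = 118.9 s

118.9


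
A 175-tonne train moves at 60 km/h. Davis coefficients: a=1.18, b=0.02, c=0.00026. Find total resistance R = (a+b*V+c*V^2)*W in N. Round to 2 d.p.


b*V = 0.02 * 60 = 1.2
c*V^2 = 0.00026 * 3600 = 0.936
R_per_t = 1.18 + 1.2 + 0.936 = 3.316 N/t
R_total = 3.316 * 175 = 580.30 N

580.30


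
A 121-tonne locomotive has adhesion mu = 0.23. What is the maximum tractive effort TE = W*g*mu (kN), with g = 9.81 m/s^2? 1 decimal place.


TE_max = W * g * mu
TE_max = 121 * 9.81 * 0.23
TE_max = 1187.01 * 0.23
TE_max = 273.0 kN

273.0


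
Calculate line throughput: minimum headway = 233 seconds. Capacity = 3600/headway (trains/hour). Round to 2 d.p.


Capacity = 3600 / headway
Capacity = 3600 / 233
Capacity = 15.45 trains/hour

15.45


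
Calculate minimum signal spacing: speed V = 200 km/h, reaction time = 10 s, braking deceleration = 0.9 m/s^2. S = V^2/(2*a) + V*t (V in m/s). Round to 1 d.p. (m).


V = 200 / 3.6 = 55.5556 m/s
Braking distance = 55.5556^2 / (2*0.9) = 1714.6776 m
Sighting distance = 55.5556 * 10 = 555.5556 m
S = 1714.6776 + 555.5556 = 2270.2 m

2270.2


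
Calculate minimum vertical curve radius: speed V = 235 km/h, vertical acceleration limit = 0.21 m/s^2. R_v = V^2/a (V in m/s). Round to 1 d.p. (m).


Convert speed: V = 235 / 3.6 = 65.2778 m/s
V^2 = 4261.1883 m^2/s^2
R_v = 4261.1883 / 0.21
R_v = 20291.4 m

20291.4


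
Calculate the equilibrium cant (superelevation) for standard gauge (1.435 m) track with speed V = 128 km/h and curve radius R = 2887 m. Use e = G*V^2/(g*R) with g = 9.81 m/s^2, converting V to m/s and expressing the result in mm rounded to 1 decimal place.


Convert speed: V = 128 / 3.6 = 35.5556 m/s
Apply formula: e = 1.435 * 35.5556^2 / (9.81 * 2887)
e = 1.435 * 1264.1975 / 28321.47
e = 0.064055 m = 64.1 mm

64.1


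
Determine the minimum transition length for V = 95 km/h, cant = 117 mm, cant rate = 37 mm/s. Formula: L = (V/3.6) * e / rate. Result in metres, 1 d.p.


Convert speed: V = 95 / 3.6 = 26.3889 m/s
L = 26.3889 * 117 / 37
L = 3087.5 / 37
L = 83.4 m

83.4


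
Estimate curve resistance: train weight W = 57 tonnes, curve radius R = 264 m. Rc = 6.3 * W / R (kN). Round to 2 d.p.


Rc = 6.3 * W / R
Rc = 6.3 * 57 / 264
Rc = 359.1 / 264
Rc = 1.36 kN

1.36


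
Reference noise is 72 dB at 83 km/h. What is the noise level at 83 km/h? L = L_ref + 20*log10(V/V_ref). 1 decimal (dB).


V/V_ref = 83 / 83 = 1.0
log10(1.0) = 0.0
20 * 0.0 = 0.0
L = 72 + 0.0 = 72.0 dB

72.0


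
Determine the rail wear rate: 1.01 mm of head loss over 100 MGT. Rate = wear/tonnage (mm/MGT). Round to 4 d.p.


Wear rate = total wear / cumulative tonnage
Rate = 1.01 / 100
Rate = 0.0101 mm/MGT

0.0101


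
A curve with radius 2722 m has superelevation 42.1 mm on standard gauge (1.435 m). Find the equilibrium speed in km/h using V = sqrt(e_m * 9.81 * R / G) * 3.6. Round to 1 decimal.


Convert cant: e = 42.1 mm = 0.0421 m
V_ms = sqrt(0.0421 * 9.81 * 2722 / 1.435)
V_ms = sqrt(783.406775) = 27.9894 m/s
V = 27.9894 * 3.6 = 100.8 km/h

100.8


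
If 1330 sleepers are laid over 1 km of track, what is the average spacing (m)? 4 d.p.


Spacing = 1000 m / number of sleepers
Spacing = 1000 / 1330
Spacing = 0.7519 m

0.7519


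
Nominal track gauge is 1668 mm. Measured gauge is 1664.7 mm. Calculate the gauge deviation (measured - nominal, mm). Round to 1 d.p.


Deviation = measured - nominal
Deviation = 1664.7 - 1668
Deviation = -3.3 mm

-3.3


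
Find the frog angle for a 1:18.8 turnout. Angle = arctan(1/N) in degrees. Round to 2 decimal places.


1/N = 1/18.8 = 0.053191
angle = arctan(0.053191) = 0.053141 rad
angle = 0.053141 * 180/pi = 3.04 degrees

3.04


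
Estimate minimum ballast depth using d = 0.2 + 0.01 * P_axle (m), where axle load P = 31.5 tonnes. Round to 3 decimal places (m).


d = 0.2 + 0.01 * 31.5
d = 0.2 + 0.315
d = 0.515 m

0.515


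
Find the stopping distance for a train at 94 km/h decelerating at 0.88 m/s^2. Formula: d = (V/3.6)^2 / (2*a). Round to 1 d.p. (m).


Convert speed: V = 94 / 3.6 = 26.1111 m/s
V^2 = 681.7901
d = 681.7901 / (2 * 0.88)
d = 681.7901 / 1.76
d = 387.4 m

387.4


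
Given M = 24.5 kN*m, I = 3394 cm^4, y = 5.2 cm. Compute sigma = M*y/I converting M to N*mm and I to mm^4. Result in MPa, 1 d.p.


Convert units:
M = 24.5 kN*m = 24500000 N*mm
y = 5.2 cm = 52 mm
I = 3394 cm^4 = 33940000 mm^4
sigma = 24500000 * 52 / 33940000
sigma = 37.5 MPa

37.5


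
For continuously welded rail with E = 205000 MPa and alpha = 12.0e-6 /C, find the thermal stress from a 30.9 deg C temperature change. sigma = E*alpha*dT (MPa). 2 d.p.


sigma = E * alpha * dT
sigma = 205000 * 12.0e-6 * 30.9
sigma = 2.46 * 30.9
sigma = 76.01 MPa

76.01


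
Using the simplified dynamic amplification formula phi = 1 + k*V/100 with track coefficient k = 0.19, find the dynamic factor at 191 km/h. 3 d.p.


phi = 1 + k * V / 100
phi = 1 + 0.19 * 191 / 100
phi = 1 + 0.3629
phi = 1.363

1.363


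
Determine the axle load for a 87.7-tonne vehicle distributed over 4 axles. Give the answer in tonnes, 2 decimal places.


Load per axle = total weight / number of axles
Load = 87.7 / 4
Load = 21.93 tonnes

21.93


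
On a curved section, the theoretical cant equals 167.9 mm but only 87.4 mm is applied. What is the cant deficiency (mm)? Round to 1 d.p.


Cant deficiency = equilibrium cant - actual cant
CD = 167.9 - 87.4
CD = 80.5 mm

80.5


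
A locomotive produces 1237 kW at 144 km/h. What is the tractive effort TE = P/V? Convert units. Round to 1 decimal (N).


Convert: P = 1237 kW = 1237000 W
V = 144 / 3.6 = 40.0 m/s
TE = 1237000 / 40.0
TE = 30925.0 N

30925.0
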